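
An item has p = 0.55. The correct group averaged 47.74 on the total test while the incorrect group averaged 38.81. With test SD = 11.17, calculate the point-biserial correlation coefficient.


q = 1 - p = 0.45
rpb = ((M1 - M0) / SD) * sqrt(p * q)
rpb = ((47.74 - 38.81) / 11.17) * sqrt(0.55 * 0.45)
rpb = 0.3977

0.3977


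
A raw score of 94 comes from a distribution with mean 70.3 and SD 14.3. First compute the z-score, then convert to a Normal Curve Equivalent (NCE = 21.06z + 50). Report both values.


z = (X - mean) / SD = (94 - 70.3) / 14.3
z = 23.7 / 14.3
z = 1.6573
NCE = NCE = 21.06z + 50
Carry z at full precision (z = 23.7 / 14.3) into the conversion:
NCE = 21.06 * (23.7 / 14.3) + 50 = 499.122 / 14.3 + 50
NCE = 34.9036 + 50
NCE = 84.9036

84.9036


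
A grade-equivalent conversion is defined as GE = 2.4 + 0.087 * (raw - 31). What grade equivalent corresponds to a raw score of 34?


raw - median = 34 - 31 = 3
slope * diff = 0.087 * 3 = 0.261
GE = 2.4 + 0.261
GE = 2.661

2.661


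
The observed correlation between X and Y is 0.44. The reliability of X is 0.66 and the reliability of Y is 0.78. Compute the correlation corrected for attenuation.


r_corrected = rxy / sqrt(rxx * ryy)
= 0.44 / sqrt(0.66 * 0.78)
= 0.44 / sqrt(0.5148)
= 0.44 / 0.717496
r_corrected = 0.6132

0.6132


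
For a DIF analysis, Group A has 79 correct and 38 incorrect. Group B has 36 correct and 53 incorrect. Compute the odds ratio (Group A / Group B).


Odds_A = 79/38 = 2.0789
Odds_B = 36/53 = 0.6792
OR = Odds_A / Odds_B = 2.0789 / 0.6792
Exactly, OR = (79 * 53) / (38 * 36) = 4187 / 1368
OR = 3.0607

3.0607


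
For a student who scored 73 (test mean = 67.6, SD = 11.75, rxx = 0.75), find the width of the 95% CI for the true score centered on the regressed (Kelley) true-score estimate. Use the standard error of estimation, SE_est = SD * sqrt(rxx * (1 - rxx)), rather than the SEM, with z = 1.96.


True score estimate = 0.75*73 + 0.25*67.6 = 71.65
SE_est = SD * sqrt(rxx * (1 - rxx)) = 11.75 * sqrt(0.75 * 0.25) = 11.75 * sqrt(0.1875) = 5.087899
CI = T_est +/- z * SE_est, so width = 2 * z * SE_est = 2 * 1.96 * 5.087899
Width = 19.9446

19.9446


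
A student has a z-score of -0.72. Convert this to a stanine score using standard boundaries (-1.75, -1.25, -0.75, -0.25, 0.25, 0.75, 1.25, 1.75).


Stanine boundaries: [-1.75, -1.25, -0.75, -0.25, 0.25, 0.75, 1.25, 1.75]
z = -0.72
Check each boundary:
  z >= -1.75 -> could be stanine 2
  z >= -1.25 -> could be stanine 3
  z >= -0.75 -> could be stanine 4
  z < -0.25
  z < 0.25
  z < 0.75
  z < 1.25
  z < 1.75
Highest qualifying boundary gives stanine = 4

4


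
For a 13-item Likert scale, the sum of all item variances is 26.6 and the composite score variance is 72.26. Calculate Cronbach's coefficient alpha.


alpha = (k/(k-1)) * (1 - sum(si^2)/s_total^2)
= (13/12) * (1 - 26.6/72.26)
alpha = 0.6845

0.6845


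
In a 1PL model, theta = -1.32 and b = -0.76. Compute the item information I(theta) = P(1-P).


P = 1/(1+exp(-(-1.32--0.76))) = 0.3635
I = P*(1-P) = 0.3635 * 0.6365
I = 0.2314

0.2314


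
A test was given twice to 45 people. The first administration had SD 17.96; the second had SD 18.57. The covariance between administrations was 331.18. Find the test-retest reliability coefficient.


r = cov(X,Y) / (SD_X * SD_Y)
r = 331.18 / (17.96 * 18.57)
r = 331.18 / 333.5172
r = 0.993

0.993


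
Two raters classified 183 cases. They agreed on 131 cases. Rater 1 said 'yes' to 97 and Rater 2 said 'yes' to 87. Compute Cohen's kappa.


P_o = 131/183 = 0.715847
P_e = (97*87 + 86*96) / 33489 = 0.498522
kappa = (P_o - P_e) / (1 - P_e)
kappa = (0.715847 - 0.498522) / (1 - 0.498522)
kappa = 0.4334

0.4334


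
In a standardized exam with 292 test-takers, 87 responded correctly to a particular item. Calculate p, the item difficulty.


Item difficulty p = number correct / total examinees
p = 87 / 292
p = 0.2979

0.2979


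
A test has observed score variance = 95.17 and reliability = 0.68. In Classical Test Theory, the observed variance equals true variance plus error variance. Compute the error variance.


var_true = rxx * var_obs = 0.68 * 95.17 = 64.7156
var_error = var_obs - var_true
var_error = 95.17 - 64.7156
var_error = 30.4544

30.4544


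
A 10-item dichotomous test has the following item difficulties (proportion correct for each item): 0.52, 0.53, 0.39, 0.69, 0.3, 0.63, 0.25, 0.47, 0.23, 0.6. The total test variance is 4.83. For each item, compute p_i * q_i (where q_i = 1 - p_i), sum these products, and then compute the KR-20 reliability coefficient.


For each item, compute p_i * q_i:
  Item 1: 0.52 * 0.48 = 0.2496
  Item 2: 0.53 * 0.47 = 0.2491
  Item 3: 0.39 * 0.61 = 0.2379
  Item 4: 0.69 * 0.31 = 0.2139
  Item 5: 0.3 * 0.7 = 0.21
  Item 6: 0.63 * 0.37 = 0.2331
  Item 7: 0.25 * 0.75 = 0.1875
  Item 8: 0.47 * 0.53 = 0.2491
  Item 9: 0.23 * 0.77 = 0.1771
  Item 10: 0.6 * 0.4 = 0.24
Sum(p_i * q_i) = 0.2496 + 0.2491 + 0.2379 + 0.2139 + 0.21 + 0.2331 + 0.1875 + 0.2491 + 0.1771 + 0.24 = 2.2473
KR-20 = (k/(k-1)) * (1 - Sum(p_i*q_i) / Var_total)
= (10/9) * (1 - 2.2473/4.83)
= 1.1111 * 0.5347
KR-20 = 0.5941

0.5941


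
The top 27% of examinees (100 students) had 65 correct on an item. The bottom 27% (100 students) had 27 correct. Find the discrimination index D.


p_upper = 65/100 = 0.65
p_lower = 27/100 = 0.27
D = 0.65 - 0.27 = 0.38

0.38


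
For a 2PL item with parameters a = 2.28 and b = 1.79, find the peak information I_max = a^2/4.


For 2PL, max info at theta = b = 1.79
I_max = a^2 / 4 = 2.28^2 / 4
= 5.1984 / 4
I_max = 1.2996

1.2996


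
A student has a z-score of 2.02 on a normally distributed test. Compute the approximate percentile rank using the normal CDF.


CDF(z) = 0.5 * (1 + erf(z/sqrt(2)))
erf(1.4284) = 0.9566
CDF = 0.9783
Percentile rank = 0.9783 * 100 = 97.83

97.83


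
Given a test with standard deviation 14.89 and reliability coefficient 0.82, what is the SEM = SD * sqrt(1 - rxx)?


SEM = SD * sqrt(1 - rxx)
SEM = 14.89 * sqrt(1 - 0.82)
SEM = 14.89 * sqrt(0.18) = 14.89 * 0.424264
SEM = 6.3173

6.3173


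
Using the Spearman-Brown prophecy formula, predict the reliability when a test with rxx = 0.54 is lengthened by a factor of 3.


r_new = (n * rxx) / (1 + (n-1) * rxx)
r_new = (3 * 0.54) / (1 + 2 * 0.54)
r_new = 1.62 / 2.08
r_new = 0.7788

0.7788


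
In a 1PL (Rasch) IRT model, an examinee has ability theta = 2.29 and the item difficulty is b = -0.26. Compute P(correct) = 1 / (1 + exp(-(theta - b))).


theta - b = 2.29 - -0.26 = 2.55
exp(-(theta - b)) = exp(-2.55) = 0.0781
P = 1 / (1 + 0.0781)
P = 0.9276

0.9276


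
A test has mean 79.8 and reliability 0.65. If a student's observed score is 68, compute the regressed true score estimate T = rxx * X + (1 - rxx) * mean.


T_est = rxx * X + (1 - rxx) * mean
T_est = 0.65 * 68 + 0.35 * 79.8
T_est = 44.2 + 27.93
T_est = 72.13

72.13


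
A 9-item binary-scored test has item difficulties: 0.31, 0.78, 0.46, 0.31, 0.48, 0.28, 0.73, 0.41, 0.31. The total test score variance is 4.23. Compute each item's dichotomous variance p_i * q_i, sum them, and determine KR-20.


For each item, compute p_i * q_i:
  Item 1: 0.31 * 0.69 = 0.2139
  Item 2: 0.78 * 0.22 = 0.1716
  Item 3: 0.46 * 0.54 = 0.2484
  Item 4: 0.31 * 0.69 = 0.2139
  Item 5: 0.48 * 0.52 = 0.2496
  Item 6: 0.28 * 0.72 = 0.2016
  Item 7: 0.73 * 0.27 = 0.1971
  Item 8: 0.41 * 0.59 = 0.2419
  Item 9: 0.31 * 0.69 = 0.2139
Sum(p_i * q_i) = 0.2139 + 0.1716 + 0.2484 + 0.2139 + 0.2496 + 0.2016 + 0.1971 + 0.2419 + 0.2139 = 1.9519
KR-20 = (k/(k-1)) * (1 - Sum(p_i*q_i) / Var_total)
= (9/8) * (1 - 1.9519/4.23)
= 1.125 * 0.5386
KR-20 = 0.6059

0.6059


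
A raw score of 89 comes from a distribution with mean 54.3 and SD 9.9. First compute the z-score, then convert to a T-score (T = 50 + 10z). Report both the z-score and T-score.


z = (X - mean) / SD = (89 - 54.3) / 9.9
z = 34.7 / 9.9
z = 3.5051
T-score = T = 50 + 10z
Carry z at full precision (z = 34.7 / 9.9) into the conversion:
T-score = 50 + 10 * (34.7 / 9.9) = 50 + 347 / 9.9
T-score = 50 + 35.0505
T-score = 85.0505

85.0505


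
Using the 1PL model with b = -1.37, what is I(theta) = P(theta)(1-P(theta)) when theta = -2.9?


P = 1/(1+exp(-(-2.9--1.37))) = 0.178
I = P*(1-P) = 0.178 * 0.822
I = 0.1463

0.1463


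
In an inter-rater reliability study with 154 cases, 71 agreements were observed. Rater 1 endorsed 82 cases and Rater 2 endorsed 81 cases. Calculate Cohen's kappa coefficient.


P_o = 71/154 = 0.461039
P_e = (82*81 + 72*73) / 23716 = 0.501687
kappa = (P_o - P_e) / (1 - P_e)
kappa = (0.461039 - 0.501687) / (1 - 0.501687)
kappa = -0.0816

-0.0816


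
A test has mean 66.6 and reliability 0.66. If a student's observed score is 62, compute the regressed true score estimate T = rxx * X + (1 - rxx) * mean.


T_est = rxx * X + (1 - rxx) * mean
T_est = 0.66 * 62 + 0.34 * 66.6
T_est = 40.92 + 22.644
T_est = 63.564

63.564


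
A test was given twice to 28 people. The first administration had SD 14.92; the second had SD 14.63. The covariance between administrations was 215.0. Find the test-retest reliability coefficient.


r = cov(X,Y) / (SD_X * SD_Y)
r = 215.0 / (14.92 * 14.63)
r = 215.0 / 218.2796
r = 0.985

0.985


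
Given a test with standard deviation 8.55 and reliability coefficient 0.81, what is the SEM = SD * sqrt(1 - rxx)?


SEM = SD * sqrt(1 - rxx)
SEM = 8.55 * sqrt(1 - 0.81)
SEM = 8.55 * sqrt(0.19) = 8.55 * 0.43589
SEM = 3.7269

3.7269


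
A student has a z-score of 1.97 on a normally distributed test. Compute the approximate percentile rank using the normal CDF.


CDF(z) = 0.5 * (1 + erf(z/sqrt(2)))
erf(1.393) = 0.9512
CDF = 0.9756
Percentile rank = 0.9756 * 100 = 97.56

97.56


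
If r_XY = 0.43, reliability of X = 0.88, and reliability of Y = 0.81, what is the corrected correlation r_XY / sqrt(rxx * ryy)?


r_corrected = rxy / sqrt(rxx * ryy)
= 0.43 / sqrt(0.88 * 0.81)
= 0.43 / sqrt(0.7128)
= 0.43 / 0.844275
r_corrected = 0.5093

0.5093


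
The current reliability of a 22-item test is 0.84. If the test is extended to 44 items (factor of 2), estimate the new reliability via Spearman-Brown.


r_new = (n * rxx) / (1 + (n-1) * rxx)
r_new = (2 * 0.84) / (1 + 1 * 0.84)
r_new = 1.68 / 1.84
r_new = 0.913

0.913


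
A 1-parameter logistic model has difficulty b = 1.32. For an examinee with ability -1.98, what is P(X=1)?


theta - b = -1.98 - 1.32 = -3.3
exp(-(theta - b)) = exp(3.3) = 27.1126
P = 1 / (1 + 27.1126)
P = 0.0356

0.0356


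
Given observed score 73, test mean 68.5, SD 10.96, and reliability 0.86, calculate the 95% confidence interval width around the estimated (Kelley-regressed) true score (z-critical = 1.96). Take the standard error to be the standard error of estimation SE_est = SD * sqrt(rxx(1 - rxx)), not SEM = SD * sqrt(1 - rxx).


True score estimate = 0.86*73 + 0.14*68.5 = 72.37
SE_est = SD * sqrt(rxx * (1 - rxx)) = 10.96 * sqrt(0.86 * 0.14) = 10.96 * sqrt(0.1204) = 3.802978
CI = T_est +/- z * SE_est, so width = 2 * z * SE_est = 2 * 1.96 * 3.802978
Width = 14.9077

14.9077


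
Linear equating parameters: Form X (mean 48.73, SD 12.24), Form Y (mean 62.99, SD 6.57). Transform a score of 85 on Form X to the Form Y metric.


slope = SD_Y / SD_X = 6.57 / 12.24 ~ 0.5368
intercept = mean_Y - slope * mean_X = 62.99 - (6.57 / 12.24) * 48.73 ~ 36.8335
Y = slope * X + intercept. To avoid rounding drift from the rounded slope/intercept, evaluate the equivalent form Y = mean_Y + SD_Y * (X - mean_X) / SD_X at full precision:
Y = 62.99 + 6.57 * (85 - 48.73) / 12.24
Y = 62.99 + 6.57 * 36.27 / 12.24
Y = 62.99 + 238.2939 / 12.24
Y = 62.99 + 19.4685
Y = 82.4585

82.4585


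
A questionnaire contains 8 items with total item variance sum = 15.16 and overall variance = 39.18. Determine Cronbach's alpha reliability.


alpha = (k/(k-1)) * (1 - sum(si^2)/s_total^2)
= (8/7) * (1 - 15.16/39.18)
alpha = 0.7006

0.7006


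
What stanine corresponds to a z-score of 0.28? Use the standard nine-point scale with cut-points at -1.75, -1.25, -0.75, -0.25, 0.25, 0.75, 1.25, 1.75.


Stanine boundaries: [-1.75, -1.25, -0.75, -0.25, 0.25, 0.75, 1.25, 1.75]
z = 0.28
Check each boundary:
  z >= -1.75 -> could be stanine 2
  z >= -1.25 -> could be stanine 3
  z >= -0.75 -> could be stanine 4
  z >= -0.25 -> could be stanine 5
  z >= 0.25 -> could be stanine 6
  z < 0.75
  z < 1.25
  z < 1.75
Highest qualifying boundary gives stanine = 6

6


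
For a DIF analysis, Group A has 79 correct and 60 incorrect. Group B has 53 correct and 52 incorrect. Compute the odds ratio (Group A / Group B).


Odds_A = 79/60 = 1.3167
Odds_B = 53/52 = 1.0192
OR = Odds_A / Odds_B = 1.3167 / 1.0192
Exactly, OR = (79 * 52) / (60 * 53) = 4108 / 3180
OR = 1.2918

1.2918


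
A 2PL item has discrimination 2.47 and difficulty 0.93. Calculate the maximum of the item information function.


For 2PL, max info at theta = b = 0.93
I_max = a^2 / 4 = 2.47^2 / 4
= 6.1009 / 4
I_max = 1.5252

1.5252


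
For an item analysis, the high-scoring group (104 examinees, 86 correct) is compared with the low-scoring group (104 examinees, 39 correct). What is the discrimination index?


p_upper = 86/104 = 0.8269
p_lower = 39/104 = 0.375
D = 0.8269 - 0.375 = 0.4519

0.4519


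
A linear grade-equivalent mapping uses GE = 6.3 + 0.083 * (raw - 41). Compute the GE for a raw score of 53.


raw - median = 53 - 41 = 12
slope * diff = 0.083 * 12 = 0.996
GE = 6.3 + 0.996
GE = 7.296

7.296


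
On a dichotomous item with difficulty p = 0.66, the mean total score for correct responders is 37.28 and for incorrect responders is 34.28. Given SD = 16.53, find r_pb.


q = 1 - p = 0.34
rpb = ((M1 - M0) / SD) * sqrt(p * q)
rpb = ((37.28 - 34.28) / 16.53) * sqrt(0.66 * 0.34)
rpb = 0.086

0.086


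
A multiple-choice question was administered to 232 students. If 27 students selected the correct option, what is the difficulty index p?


Item difficulty p = number correct / total examinees
p = 27 / 232
p = 0.1164

0.1164


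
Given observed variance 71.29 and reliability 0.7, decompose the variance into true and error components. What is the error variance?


var_true = rxx * var_obs = 0.7 * 71.29 = 49.903
var_error = var_obs - var_true
var_error = 71.29 - 49.903
var_error = 21.387

21.387


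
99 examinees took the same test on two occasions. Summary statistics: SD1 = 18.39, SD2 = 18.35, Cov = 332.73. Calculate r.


r = cov(X,Y) / (SD_X * SD_Y)
r = 332.73 / (18.39 * 18.35)
r = 332.73 / 337.4565
r = 0.986

0.986


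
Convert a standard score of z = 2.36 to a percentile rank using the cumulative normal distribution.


CDF(z) = 0.5 * (1 + erf(z/sqrt(2)))
erf(1.6688) = 0.9817
CDF = 0.9909
Percentile rank = 0.9909 * 100 = 99.09

99.09


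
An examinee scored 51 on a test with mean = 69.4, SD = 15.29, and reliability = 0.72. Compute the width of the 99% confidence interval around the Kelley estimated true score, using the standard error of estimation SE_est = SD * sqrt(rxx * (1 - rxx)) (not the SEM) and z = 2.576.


True score estimate = 0.72*51 + 0.28*69.4 = 56.152
SE_est = SD * sqrt(rxx * (1 - rxx)) = 15.29 * sqrt(0.72 * 0.28) = 15.29 * sqrt(0.2016) = 6.865193
CI = T_est +/- z * SE_est, so width = 2 * z * SE_est = 2 * 2.576 * 6.865193
Width = 35.3695

35.3695


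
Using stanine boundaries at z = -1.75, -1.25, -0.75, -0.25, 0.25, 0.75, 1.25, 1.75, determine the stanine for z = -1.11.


Stanine boundaries: [-1.75, -1.25, -0.75, -0.25, 0.25, 0.75, 1.25, 1.75]
z = -1.11
Check each boundary:
  z >= -1.75 -> could be stanine 2
  z >= -1.25 -> could be stanine 3
  z < -0.75
  z < -0.25
  z < 0.25
  z < 0.75
  z < 1.25
  z < 1.75
Highest qualifying boundary gives stanine = 3

3


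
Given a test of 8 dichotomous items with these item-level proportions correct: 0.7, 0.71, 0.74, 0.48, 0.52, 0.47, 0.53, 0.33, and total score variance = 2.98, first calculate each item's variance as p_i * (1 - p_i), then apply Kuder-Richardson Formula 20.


For each item, compute p_i * q_i:
  Item 1: 0.7 * 0.3 = 0.21
  Item 2: 0.71 * 0.29 = 0.2059
  Item 3: 0.74 * 0.26 = 0.1924
  Item 4: 0.48 * 0.52 = 0.2496
  Item 5: 0.52 * 0.48 = 0.2496
  Item 6: 0.47 * 0.53 = 0.2491
  Item 7: 0.53 * 0.47 = 0.2491
  Item 8: 0.33 * 0.67 = 0.2211
Sum(p_i * q_i) = 0.21 + 0.2059 + 0.1924 + 0.2496 + 0.2496 + 0.2491 + 0.2491 + 0.2211 = 1.8268
KR-20 = (k/(k-1)) * (1 - Sum(p_i*q_i) / Var_total)
= (8/7) * (1 - 1.8268/2.98)
= 1.1429 * 0.387
KR-20 = 0.4423

0.4423


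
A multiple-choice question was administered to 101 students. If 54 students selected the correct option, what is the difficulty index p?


Item difficulty p = number correct / total examinees
p = 54 / 101
p = 0.5347

0.5347


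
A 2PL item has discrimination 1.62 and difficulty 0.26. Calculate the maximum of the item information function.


For 2PL, max info at theta = b = 0.26
I_max = a^2 / 4 = 1.62^2 / 4
= 2.6244 / 4
I_max = 0.6561

0.6561


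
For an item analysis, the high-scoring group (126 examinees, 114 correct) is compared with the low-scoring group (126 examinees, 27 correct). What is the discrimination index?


p_upper = 114/126 = 0.9048
p_lower = 27/126 = 0.2143
D = 0.9048 - 0.2143 = 0.6905

0.6905


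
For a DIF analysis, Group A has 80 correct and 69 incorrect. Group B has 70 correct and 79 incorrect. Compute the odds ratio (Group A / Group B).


Odds_A = 80/69 = 1.1594
Odds_B = 70/79 = 0.8861
OR = Odds_A / Odds_B = 1.1594 / 0.8861
Exactly, OR = (80 * 79) / (69 * 70) = 6320 / 4830
OR = 1.3085

1.3085


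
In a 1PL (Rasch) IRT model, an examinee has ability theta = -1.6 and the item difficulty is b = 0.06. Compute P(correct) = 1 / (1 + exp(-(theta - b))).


theta - b = -1.6 - 0.06 = -1.66
exp(-(theta - b)) = exp(1.66) = 5.2593
P = 1 / (1 + 5.2593)
P = 0.1598

0.1598


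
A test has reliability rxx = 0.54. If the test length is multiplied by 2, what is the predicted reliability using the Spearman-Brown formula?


r_new = (n * rxx) / (1 + (n-1) * rxx)
r_new = (2 * 0.54) / (1 + 1 * 0.54)
r_new = 1.08 / 1.54
r_new = 0.7013

0.7013


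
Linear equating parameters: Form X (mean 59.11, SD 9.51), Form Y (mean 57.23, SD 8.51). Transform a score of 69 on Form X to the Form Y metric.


slope = SD_Y / SD_X = 8.51 / 9.51 ~ 0.8948
intercept = mean_Y - slope * mean_X = 57.23 - (8.51 / 9.51) * 59.11 ~ 4.3356
Y = slope * X + intercept. To avoid rounding drift from the rounded slope/intercept, evaluate the equivalent form Y = mean_Y + SD_Y * (X - mean_X) / SD_X at full precision:
Y = 57.23 + 8.51 * (69 - 59.11) / 9.51
Y = 57.23 + 8.51 * 9.89 / 9.51
Y = 57.23 + 84.1639 / 9.51
Y = 57.23 + 8.85
Y = 66.08

66.08


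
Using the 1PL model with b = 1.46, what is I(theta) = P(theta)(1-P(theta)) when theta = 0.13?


P = 1/(1+exp(-(0.13-1.46))) = 0.2092
I = P*(1-P) = 0.2092 * 0.7908
I = 0.1654

0.1654


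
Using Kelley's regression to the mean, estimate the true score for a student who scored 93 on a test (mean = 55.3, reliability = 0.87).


T_est = rxx * X + (1 - rxx) * mean
T_est = 0.87 * 93 + 0.13 * 55.3
T_est = 80.91 + 7.189
T_est = 88.099

88.099


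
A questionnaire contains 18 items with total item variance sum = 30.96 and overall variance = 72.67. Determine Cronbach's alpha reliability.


alpha = (k/(k-1)) * (1 - sum(si^2)/s_total^2)
= (18/17) * (1 - 30.96/72.67)
alpha = 0.6077

0.6077


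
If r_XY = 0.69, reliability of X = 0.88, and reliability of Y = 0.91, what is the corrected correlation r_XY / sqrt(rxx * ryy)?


r_corrected = rxy / sqrt(rxx * ryy)
= 0.69 / sqrt(0.88 * 0.91)
= 0.69 / sqrt(0.8008)
= 0.69 / 0.894874
r_corrected = 0.7711

0.7711


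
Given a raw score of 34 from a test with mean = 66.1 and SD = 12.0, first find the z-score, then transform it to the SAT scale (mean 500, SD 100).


z = (X - mean) / SD = (34 - 66.1) / 12.0
z = -32.1 / 12.0
z = -2.675
SAT-scale = SAT = 500 + 100z
Carry z at full precision (z = -32.1 / 12.0) into the conversion:
SAT-scale = 500 + 100 * (-32.1 / 12.0) = 500 + -3210 / 12.0
SAT-scale = 500 + -267.5
SAT-scale = 232.5

232.5


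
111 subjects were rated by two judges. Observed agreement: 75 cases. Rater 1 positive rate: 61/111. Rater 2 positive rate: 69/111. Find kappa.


P_o = 75/111 = 0.675676
P_e = (61*69 + 50*42) / 12321 = 0.512053
kappa = (P_o - P_e) / (1 - P_e)
kappa = (0.675676 - 0.512053) / (1 - 0.512053)
kappa = 0.3353

0.3353


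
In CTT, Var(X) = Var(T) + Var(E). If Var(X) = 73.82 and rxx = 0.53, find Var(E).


var_true = rxx * var_obs = 0.53 * 73.82 = 39.1246
var_error = var_obs - var_true
var_error = 73.82 - 39.1246
var_error = 34.6954

34.6954


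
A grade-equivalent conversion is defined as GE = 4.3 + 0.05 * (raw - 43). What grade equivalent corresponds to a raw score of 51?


raw - median = 51 - 43 = 8
slope * diff = 0.05 * 8 = 0.4
GE = 4.3 + 0.4
GE = 4.7

4.7


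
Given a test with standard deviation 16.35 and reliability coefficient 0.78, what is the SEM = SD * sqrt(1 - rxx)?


SEM = SD * sqrt(1 - rxx)
SEM = 16.35 * sqrt(1 - 0.78)
SEM = 16.35 * sqrt(0.22) = 16.35 * 0.469042
SEM = 7.6688

7.6688


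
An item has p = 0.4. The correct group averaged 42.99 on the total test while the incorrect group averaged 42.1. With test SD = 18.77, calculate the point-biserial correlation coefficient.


q = 1 - p = 0.6
rpb = ((M1 - M0) / SD) * sqrt(p * q)
rpb = ((42.99 - 42.1) / 18.77) * sqrt(0.4 * 0.6)
rpb = 0.0232

0.0232


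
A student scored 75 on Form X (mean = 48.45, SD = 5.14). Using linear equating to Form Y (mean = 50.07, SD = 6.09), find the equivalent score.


slope = SD_Y / SD_X = 6.09 / 5.14 ~ 1.1848
intercept = mean_Y - slope * mean_X = 50.07 - (6.09 / 5.14) * 48.45 ~ -7.3348
Y = slope * X + intercept. To avoid rounding drift from the rounded slope/intercept, evaluate the equivalent form Y = mean_Y + SD_Y * (X - mean_X) / SD_X at full precision:
Y = 50.07 + 6.09 * (75 - 48.45) / 5.14
Y = 50.07 + 6.09 * 26.55 / 5.14
Y = 50.07 + 161.6895 / 5.14
Y = 50.07 + 31.4571
Y = 81.5271

81.5271


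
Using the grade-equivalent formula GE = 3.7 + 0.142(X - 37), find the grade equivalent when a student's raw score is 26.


raw - median = 26 - 37 = -11
slope * diff = 0.142 * -11 = -1.562
GE = 3.7 + -1.562
GE = 2.138

2.138


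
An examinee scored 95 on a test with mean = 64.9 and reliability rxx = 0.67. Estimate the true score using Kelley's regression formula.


T_est = rxx * X + (1 - rxx) * mean
T_est = 0.67 * 95 + 0.33 * 64.9
T_est = 63.65 + 21.417
T_est = 85.067

85.067


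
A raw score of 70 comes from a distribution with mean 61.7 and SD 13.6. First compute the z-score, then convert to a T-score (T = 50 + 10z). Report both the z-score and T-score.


z = (X - mean) / SD = (70 - 61.7) / 13.6
z = 8.3 / 13.6
z = 0.6103
T-score = T = 50 + 10z
Carry z at full precision (z = 8.3 / 13.6) into the conversion:
T-score = 50 + 10 * (8.3 / 13.6) = 50 + 83 / 13.6
T-score = 50 + 6.1029
T-score = 56.1029

56.1029


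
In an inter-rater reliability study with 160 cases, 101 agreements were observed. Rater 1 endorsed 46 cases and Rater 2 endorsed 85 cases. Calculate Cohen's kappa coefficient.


P_o = 101/160 = 0.63125
P_e = (46*85 + 114*75) / 25600 = 0.486719
kappa = (P_o - P_e) / (1 - P_e)
kappa = (0.63125 - 0.486719) / (1 - 0.486719)
kappa = 0.2816

0.2816


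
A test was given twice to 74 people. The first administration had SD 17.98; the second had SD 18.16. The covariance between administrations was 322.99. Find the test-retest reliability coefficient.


r = cov(X,Y) / (SD_X * SD_Y)
r = 322.99 / (17.98 * 18.16)
r = 322.99 / 326.5168
r = 0.9892

0.9892


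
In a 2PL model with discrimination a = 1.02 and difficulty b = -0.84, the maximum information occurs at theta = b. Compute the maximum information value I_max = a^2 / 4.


For 2PL, max info at theta = b = -0.84
I_max = a^2 / 4 = 1.02^2 / 4
= 1.0404 / 4
I_max = 0.2601

0.2601


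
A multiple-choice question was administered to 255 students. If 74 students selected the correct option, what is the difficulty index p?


Item difficulty p = number correct / total examinees
p = 74 / 255
p = 0.2902

0.2902


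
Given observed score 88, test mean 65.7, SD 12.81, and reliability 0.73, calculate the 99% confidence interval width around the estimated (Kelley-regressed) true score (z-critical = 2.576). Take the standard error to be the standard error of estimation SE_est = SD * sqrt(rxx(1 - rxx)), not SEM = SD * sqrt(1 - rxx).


True score estimate = 0.73*88 + 0.27*65.7 = 81.979
SE_est = SD * sqrt(rxx * (1 - rxx)) = 12.81 * sqrt(0.73 * 0.27) = 12.81 * sqrt(0.1971) = 5.687121
CI = T_est +/- z * SE_est, so width = 2 * z * SE_est = 2 * 2.576 * 5.687121
Width = 29.3

29.3


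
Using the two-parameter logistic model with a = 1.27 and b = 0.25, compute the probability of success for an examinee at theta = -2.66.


a*(theta - b) = 1.27 * (-2.66 - 0.25) = -3.6957
exp(--3.6957) = 40.2738
P = 1 / (1 + 40.2738)
P = 0.0242

0.0242


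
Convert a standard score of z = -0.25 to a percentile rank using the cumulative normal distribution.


CDF(z) = 0.5 * (1 + erf(z/sqrt(2)))
erf(-0.1768) = -0.1974
CDF = 0.4013
Percentile rank = 0.4013 * 100 = 40.13

40.13


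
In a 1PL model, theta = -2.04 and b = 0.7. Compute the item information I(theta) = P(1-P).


P = 1/(1+exp(-(-2.04-0.7))) = 0.0607
I = P*(1-P) = 0.0607 * 0.9393
I = 0.057

0.057


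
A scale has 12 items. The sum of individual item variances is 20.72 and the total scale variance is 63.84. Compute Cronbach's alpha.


alpha = (k/(k-1)) * (1 - sum(si^2)/s_total^2)
= (12/11) * (1 - 20.72/63.84)
alpha = 0.7368

0.7368


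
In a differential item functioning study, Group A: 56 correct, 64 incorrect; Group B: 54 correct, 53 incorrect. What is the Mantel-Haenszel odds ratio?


Odds_A = 56/64 = 0.875
Odds_B = 54/53 = 1.0189
OR = Odds_A / Odds_B = 0.875 / 1.0189
Exactly, OR = (56 * 53) / (64 * 54) = 2968 / 3456
OR = 0.8588

0.8588


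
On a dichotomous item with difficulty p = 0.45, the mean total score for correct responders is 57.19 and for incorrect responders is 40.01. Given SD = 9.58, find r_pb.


q = 1 - p = 0.55
rpb = ((M1 - M0) / SD) * sqrt(p * q)
rpb = ((57.19 - 40.01) / 9.58) * sqrt(0.45 * 0.55)
rpb = 0.8922

0.8922


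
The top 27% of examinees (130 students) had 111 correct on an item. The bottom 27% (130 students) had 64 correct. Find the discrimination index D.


p_upper = 111/130 = 0.8538
p_lower = 64/130 = 0.4923
D = 0.8538 - 0.4923 = 0.3615

0.3615


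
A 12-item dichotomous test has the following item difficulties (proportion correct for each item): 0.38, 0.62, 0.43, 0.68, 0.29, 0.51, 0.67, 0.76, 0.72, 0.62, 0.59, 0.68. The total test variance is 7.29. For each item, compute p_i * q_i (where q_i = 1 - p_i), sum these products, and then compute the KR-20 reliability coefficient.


For each item, compute p_i * q_i:
  Item 1: 0.38 * 0.62 = 0.2356
  Item 2: 0.62 * 0.38 = 0.2356
  Item 3: 0.43 * 0.57 = 0.2451
  Item 4: 0.68 * 0.32 = 0.2176
  Item 5: 0.29 * 0.71 = 0.2059
  Item 6: 0.51 * 0.49 = 0.2499
  Item 7: 0.67 * 0.33 = 0.2211
  Item 8: 0.76 * 0.24 = 0.1824
  Item 9: 0.72 * 0.28 = 0.2016
  Item 10: 0.62 * 0.38 = 0.2356
  Item 11: 0.59 * 0.41 = 0.2419
  Item 12: 0.68 * 0.32 = 0.2176
Sum(p_i * q_i) = 0.2356 + 0.2356 + 0.2451 + 0.2176 + 0.2059 + 0.2499 + 0.2211 + 0.1824 + 0.2016 + 0.2356 + 0.2419 + 0.2176 = 2.6899
KR-20 = (k/(k-1)) * (1 - Sum(p_i*q_i) / Var_total)
= (12/11) * (1 - 2.6899/7.29)
= 1.0909 * 0.631
KR-20 = 0.6884

0.6884


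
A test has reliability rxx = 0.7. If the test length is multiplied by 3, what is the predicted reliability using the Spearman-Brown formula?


r_new = (n * rxx) / (1 + (n-1) * rxx)
r_new = (3 * 0.7) / (1 + 2 * 0.7)
r_new = 2.1 / 2.4
r_new = 0.875

0.875


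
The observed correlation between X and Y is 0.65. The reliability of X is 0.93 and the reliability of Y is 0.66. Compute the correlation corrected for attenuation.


r_corrected = rxy / sqrt(rxx * ryy)
= 0.65 / sqrt(0.93 * 0.66)
= 0.65 / sqrt(0.6138)
= 0.65 / 0.783454
r_corrected = 0.8297

0.8297


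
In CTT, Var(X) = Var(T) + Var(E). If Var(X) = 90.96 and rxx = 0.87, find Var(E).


var_true = rxx * var_obs = 0.87 * 90.96 = 79.1352
var_error = var_obs - var_true
var_error = 90.96 - 79.1352
var_error = 11.8248

11.8248


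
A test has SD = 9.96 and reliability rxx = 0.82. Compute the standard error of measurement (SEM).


SEM = SD * sqrt(1 - rxx)
SEM = 9.96 * sqrt(1 - 0.82)
SEM = 9.96 * sqrt(0.18) = 9.96 * 0.424264
SEM = 4.2257

4.2257


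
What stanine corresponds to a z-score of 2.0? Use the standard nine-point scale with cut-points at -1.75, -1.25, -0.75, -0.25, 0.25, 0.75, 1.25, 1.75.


Stanine boundaries: [-1.75, -1.25, -0.75, -0.25, 0.25, 0.75, 1.25, 1.75]
z = 2.0
Check each boundary:
  z >= -1.75 -> could be stanine 2
  z >= -1.25 -> could be stanine 3
  z >= -0.75 -> could be stanine 4
  z >= -0.25 -> could be stanine 5
  z >= 0.25 -> could be stanine 6
  z >= 0.75 -> could be stanine 7
  z >= 1.25 -> could be stanine 8
  z >= 1.75 -> could be stanine 9
Highest qualifying boundary gives stanine = 9

9


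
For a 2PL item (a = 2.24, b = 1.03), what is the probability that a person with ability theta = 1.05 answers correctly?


a*(theta - b) = 2.24 * (1.05 - 1.03) = 0.0448
exp(-0.0448) = 0.9562
P = 1 / (1 + 0.9562)
P = 0.5112

0.5112


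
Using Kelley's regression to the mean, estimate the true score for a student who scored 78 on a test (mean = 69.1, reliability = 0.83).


T_est = rxx * X + (1 - rxx) * mean
T_est = 0.83 * 78 + 0.17 * 69.1
T_est = 64.74 + 11.747
T_est = 76.487

76.487


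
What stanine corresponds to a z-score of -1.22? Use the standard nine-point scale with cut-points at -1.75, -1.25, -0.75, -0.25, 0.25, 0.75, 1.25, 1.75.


Stanine boundaries: [-1.75, -1.25, -0.75, -0.25, 0.25, 0.75, 1.25, 1.75]
z = -1.22
Check each boundary:
  z >= -1.75 -> could be stanine 2
  z >= -1.25 -> could be stanine 3
  z < -0.75
  z < -0.25
  z < 0.25
  z < 0.75
  z < 1.25
  z < 1.75
Highest qualifying boundary gives stanine = 3

3


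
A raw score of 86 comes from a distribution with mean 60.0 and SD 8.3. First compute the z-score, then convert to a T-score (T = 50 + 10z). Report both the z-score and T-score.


z = (X - mean) / SD = (86 - 60.0) / 8.3
z = 26.0 / 8.3
z = 3.1325
T-score = T = 50 + 10z
Carry z at full precision (z = 26.0 / 8.3) into the conversion:
T-score = 50 + 10 * (26.0 / 8.3) = 50 + 260 / 8.3
T-score = 50 + 31.3253
T-score = 81.3253

81.3253


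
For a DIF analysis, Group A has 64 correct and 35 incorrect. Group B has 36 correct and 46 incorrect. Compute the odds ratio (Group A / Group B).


Odds_A = 64/35 = 1.8286
Odds_B = 36/46 = 0.7826
OR = Odds_A / Odds_B = 1.8286 / 0.7826
Exactly, OR = (64 * 46) / (35 * 36) = 2944 / 1260
OR = 2.3365

2.3365


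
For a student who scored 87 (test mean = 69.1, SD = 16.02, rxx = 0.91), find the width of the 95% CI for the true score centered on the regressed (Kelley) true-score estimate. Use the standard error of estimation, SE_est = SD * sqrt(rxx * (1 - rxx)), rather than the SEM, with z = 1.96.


True score estimate = 0.91*87 + 0.09*69.1 = 85.389
SE_est = SD * sqrt(rxx * (1 - rxx)) = 16.02 * sqrt(0.91 * 0.09) = 16.02 * sqrt(0.0819) = 4.584632
CI = T_est +/- z * SE_est, so width = 2 * z * SE_est = 2 * 1.96 * 4.584632
Width = 17.9718

17.9718


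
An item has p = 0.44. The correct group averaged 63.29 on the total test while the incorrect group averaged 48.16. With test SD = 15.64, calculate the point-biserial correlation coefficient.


q = 1 - p = 0.56
rpb = ((M1 - M0) / SD) * sqrt(p * q)
rpb = ((63.29 - 48.16) / 15.64) * sqrt(0.44 * 0.56)
rpb = 0.4802

0.4802


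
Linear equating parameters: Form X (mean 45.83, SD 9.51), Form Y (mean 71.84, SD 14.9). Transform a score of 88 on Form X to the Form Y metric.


slope = SD_Y / SD_X = 14.9 / 9.51 ~ 1.5668
intercept = mean_Y - slope * mean_X = 71.84 - (14.9 / 9.51) * 45.83 ~ 0.0348
Y = slope * X + intercept. To avoid rounding drift from the rounded slope/intercept, evaluate the equivalent form Y = mean_Y + SD_Y * (X - mean_X) / SD_X at full precision:
Y = 71.84 + 14.9 * (88 - 45.83) / 9.51
Y = 71.84 + 14.9 * 42.17 / 9.51
Y = 71.84 + 628.333 / 9.51
Y = 71.84 + 66.0708
Y = 137.9108

137.9108


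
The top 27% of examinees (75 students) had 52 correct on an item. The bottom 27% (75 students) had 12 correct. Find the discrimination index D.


p_upper = 52/75 = 0.6933
p_lower = 12/75 = 0.16
D = 0.6933 - 0.16 = 0.5333

0.5333


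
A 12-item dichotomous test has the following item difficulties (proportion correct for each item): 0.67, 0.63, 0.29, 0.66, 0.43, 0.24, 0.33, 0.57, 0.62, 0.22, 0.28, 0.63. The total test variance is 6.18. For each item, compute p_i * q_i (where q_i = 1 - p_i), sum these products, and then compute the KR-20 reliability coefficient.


For each item, compute p_i * q_i:
  Item 1: 0.67 * 0.33 = 0.2211
  Item 2: 0.63 * 0.37 = 0.2331
  Item 3: 0.29 * 0.71 = 0.2059
  Item 4: 0.66 * 0.34 = 0.2244
  Item 5: 0.43 * 0.57 = 0.2451
  Item 6: 0.24 * 0.76 = 0.1824
  Item 7: 0.33 * 0.67 = 0.2211
  Item 8: 0.57 * 0.43 = 0.2451
  Item 9: 0.62 * 0.38 = 0.2356
  Item 10: 0.22 * 0.78 = 0.1716
  Item 11: 0.28 * 0.72 = 0.2016
  Item 12: 0.63 * 0.37 = 0.2331
Sum(p_i * q_i) = 0.2211 + 0.2331 + 0.2059 + 0.2244 + 0.2451 + 0.1824 + 0.2211 + 0.2451 + 0.2356 + 0.1716 + 0.2016 + 0.2331 = 2.6201
KR-20 = (k/(k-1)) * (1 - Sum(p_i*q_i) / Var_total)
= (12/11) * (1 - 2.6201/6.18)
= 1.0909 * 0.576
KR-20 = 0.6284

0.6284


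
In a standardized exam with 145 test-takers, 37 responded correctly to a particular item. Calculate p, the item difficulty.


Item difficulty p = number correct / total examinees
p = 37 / 145
p = 0.2552

0.2552


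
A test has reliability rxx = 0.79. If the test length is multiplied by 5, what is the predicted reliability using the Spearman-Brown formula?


r_new = (n * rxx) / (1 + (n-1) * rxx)
r_new = (5 * 0.79) / (1 + 4 * 0.79)
r_new = 3.95 / 4.16
r_new = 0.9495

0.9495


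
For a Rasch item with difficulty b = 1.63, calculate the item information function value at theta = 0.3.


P = 1/(1+exp(-(0.3-1.63))) = 0.2092
I = P*(1-P) = 0.2092 * 0.7908
I = 0.1654

0.1654


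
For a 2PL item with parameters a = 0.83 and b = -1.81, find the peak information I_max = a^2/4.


For 2PL, max info at theta = b = -1.81
I_max = a^2 / 4 = 0.83^2 / 4
= 0.6889 / 4
I_max = 0.1722

0.1722


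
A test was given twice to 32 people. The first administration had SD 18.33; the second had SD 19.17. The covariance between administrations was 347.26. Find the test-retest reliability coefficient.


r = cov(X,Y) / (SD_X * SD_Y)
r = 347.26 / (18.33 * 19.17)
r = 347.26 / 351.3861
r = 0.9883

0.9883


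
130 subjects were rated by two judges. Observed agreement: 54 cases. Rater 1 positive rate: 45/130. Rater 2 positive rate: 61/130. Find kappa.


P_o = 54/130 = 0.415385
P_e = (45*61 + 85*69) / 16900 = 0.509467
kappa = (P_o - P_e) / (1 - P_e)
kappa = (0.415385 - 0.509467) / (1 - 0.509467)
kappa = -0.1918

-0.1918


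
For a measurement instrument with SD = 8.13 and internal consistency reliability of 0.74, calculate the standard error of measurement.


SEM = SD * sqrt(1 - rxx)
SEM = 8.13 * sqrt(1 - 0.74)
SEM = 8.13 * sqrt(0.26) = 8.13 * 0.509902
SEM = 4.1455

4.1455


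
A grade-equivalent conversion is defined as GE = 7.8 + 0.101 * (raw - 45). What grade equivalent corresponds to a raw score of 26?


raw - median = 26 - 45 = -19
slope * diff = 0.101 * -19 = -1.919
GE = 7.8 + -1.919
GE = 5.881

5.881


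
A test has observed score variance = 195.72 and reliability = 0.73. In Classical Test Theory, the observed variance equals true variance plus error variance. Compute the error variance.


var_true = rxx * var_obs = 0.73 * 195.72 = 142.8756
var_error = var_obs - var_true
var_error = 195.72 - 142.8756
var_error = 52.8444

52.8444


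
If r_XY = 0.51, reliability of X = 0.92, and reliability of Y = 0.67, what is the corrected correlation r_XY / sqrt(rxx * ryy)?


r_corrected = rxy / sqrt(rxx * ryy)
= 0.51 / sqrt(0.92 * 0.67)
= 0.51 / sqrt(0.6164)
= 0.51 / 0.785111
r_corrected = 0.6496

0.6496


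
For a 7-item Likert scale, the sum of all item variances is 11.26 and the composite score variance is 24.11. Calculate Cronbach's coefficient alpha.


alpha = (k/(k-1)) * (1 - sum(si^2)/s_total^2)
= (7/6) * (1 - 11.26/24.11)
alpha = 0.6218

0.6218


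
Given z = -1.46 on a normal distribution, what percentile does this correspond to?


CDF(z) = 0.5 * (1 + erf(z/sqrt(2)))
erf(-1.0324) = -0.8557
CDF = 0.0721
Percentile rank = 0.0721 * 100 = 7.21

7.21


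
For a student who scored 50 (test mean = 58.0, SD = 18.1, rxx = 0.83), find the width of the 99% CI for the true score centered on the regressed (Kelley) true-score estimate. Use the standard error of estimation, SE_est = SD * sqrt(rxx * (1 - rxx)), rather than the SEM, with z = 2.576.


True score estimate = 0.83*50 + 0.17*58.0 = 51.36
SE_est = SD * sqrt(rxx * (1 - rxx)) = 18.1 * sqrt(0.83 * 0.17) = 18.1 * sqrt(0.1411) = 6.798954
CI = T_est +/- z * SE_est, so width = 2 * z * SE_est = 2 * 2.576 * 6.798954
Width = 35.0282

35.0282


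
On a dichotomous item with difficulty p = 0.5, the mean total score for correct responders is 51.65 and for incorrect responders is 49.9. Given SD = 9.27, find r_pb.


q = 1 - p = 0.5
rpb = ((M1 - M0) / SD) * sqrt(p * q)
rpb = ((51.65 - 49.9) / 9.27) * sqrt(0.5 * 0.5)
rpb = 0.0944

0.0944


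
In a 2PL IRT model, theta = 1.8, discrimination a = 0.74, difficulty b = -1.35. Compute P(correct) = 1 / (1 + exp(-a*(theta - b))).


a*(theta - b) = 0.74 * (1.8 - -1.35) = 2.331
exp(-2.331) = 0.0972
P = 1 / (1 + 0.0972)
P = 0.9114

0.9114


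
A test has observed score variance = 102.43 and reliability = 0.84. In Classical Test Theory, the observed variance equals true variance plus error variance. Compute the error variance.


var_true = rxx * var_obs = 0.84 * 102.43 = 86.0412
var_error = var_obs - var_true
var_error = 102.43 - 86.0412
var_error = 16.3888

16.3888


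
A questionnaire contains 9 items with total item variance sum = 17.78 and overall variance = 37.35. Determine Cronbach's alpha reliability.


alpha = (k/(k-1)) * (1 - sum(si^2)/s_total^2)
= (9/8) * (1 - 17.78/37.35)
alpha = 0.5895

0.5895


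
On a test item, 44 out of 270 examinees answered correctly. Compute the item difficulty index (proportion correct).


Item difficulty p = number correct / total examinees
p = 44 / 270
p = 0.163

0.163


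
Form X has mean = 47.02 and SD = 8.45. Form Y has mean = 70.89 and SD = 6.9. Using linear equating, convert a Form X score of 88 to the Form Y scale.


slope = SD_Y / SD_X = 6.9 / 8.45 ~ 0.8166
intercept = mean_Y - slope * mean_X = 70.89 - (6.9 / 8.45) * 47.02 ~ 32.495
Y = slope * X + intercept. To avoid rounding drift from the rounded slope/intercept, evaluate the equivalent form Y = mean_Y + SD_Y * (X - mean_X) / SD_X at full precision:
Y = 70.89 + 6.9 * (88 - 47.02) / 8.45
Y = 70.89 + 6.9 * 40.98 / 8.45
Y = 70.89 + 282.762 / 8.45
Y = 70.89 + 33.463
Y = 104.353

104.353


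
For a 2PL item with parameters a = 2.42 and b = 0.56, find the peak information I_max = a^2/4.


For 2PL, max info at theta = b = 0.56
I_max = a^2 / 4 = 2.42^2 / 4
= 5.8564 / 4
I_max = 1.4641

1.4641


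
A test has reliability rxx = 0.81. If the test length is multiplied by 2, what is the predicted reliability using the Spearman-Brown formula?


r_new = (n * rxx) / (1 + (n-1) * rxx)
r_new = (2 * 0.81) / (1 + 1 * 0.81)
r_new = 1.62 / 1.81
r_new = 0.895

0.895


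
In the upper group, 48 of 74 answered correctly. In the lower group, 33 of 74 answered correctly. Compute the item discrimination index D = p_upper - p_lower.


p_upper = 48/74 = 0.6486
p_lower = 33/74 = 0.4459
D = 0.6486 - 0.4459 = 0.2027

0.2027


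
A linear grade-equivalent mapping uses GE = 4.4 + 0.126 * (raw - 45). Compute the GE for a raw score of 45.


raw - median = 45 - 45 = 0
slope * diff = 0.126 * 0 = 0.0
GE = 4.4 + 0.0
GE = 4.4

4.4
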